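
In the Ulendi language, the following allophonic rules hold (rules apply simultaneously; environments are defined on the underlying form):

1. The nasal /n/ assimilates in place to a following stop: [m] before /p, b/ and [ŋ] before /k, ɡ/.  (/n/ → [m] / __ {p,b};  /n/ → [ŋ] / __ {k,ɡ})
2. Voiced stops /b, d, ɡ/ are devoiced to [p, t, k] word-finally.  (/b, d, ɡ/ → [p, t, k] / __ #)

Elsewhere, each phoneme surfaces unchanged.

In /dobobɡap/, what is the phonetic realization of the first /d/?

/d/ (word-initial) fails the environment for rule 2, so it stays [d].

[d]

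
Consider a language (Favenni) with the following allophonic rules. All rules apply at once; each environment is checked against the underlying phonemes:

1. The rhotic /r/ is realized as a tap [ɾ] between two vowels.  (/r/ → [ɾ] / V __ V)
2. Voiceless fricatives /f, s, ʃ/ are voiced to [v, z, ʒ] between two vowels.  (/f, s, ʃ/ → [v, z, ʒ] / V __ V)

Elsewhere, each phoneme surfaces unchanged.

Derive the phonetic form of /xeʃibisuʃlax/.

/ʃ/ (between /e/ and /i/): between two vowels, so rule 2 applies → [ʒ].
/s/ (between /i/ and /u/): between two vowels, so rule 2 applies → [z].
/ʃ/ — between /u/ and /l/; rule 2 does not apply here → [ʃ].

[xeʒibizuʃlax]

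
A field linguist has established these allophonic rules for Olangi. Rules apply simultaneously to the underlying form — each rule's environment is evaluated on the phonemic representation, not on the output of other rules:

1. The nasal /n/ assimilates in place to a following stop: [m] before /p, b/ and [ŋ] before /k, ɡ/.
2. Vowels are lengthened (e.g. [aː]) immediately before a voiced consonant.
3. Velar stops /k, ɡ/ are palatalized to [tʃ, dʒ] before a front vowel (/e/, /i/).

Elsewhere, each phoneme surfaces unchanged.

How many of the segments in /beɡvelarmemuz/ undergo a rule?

5

Segments that undergo a rule: /e/ → [eː] (rule 2); /e/ → [eː] (rule 2); /a/ → [aː] (rule 2); /e/ → [eː] (rule 2); /u/ → [uː] (rule 2).
All other segments surface unchanged.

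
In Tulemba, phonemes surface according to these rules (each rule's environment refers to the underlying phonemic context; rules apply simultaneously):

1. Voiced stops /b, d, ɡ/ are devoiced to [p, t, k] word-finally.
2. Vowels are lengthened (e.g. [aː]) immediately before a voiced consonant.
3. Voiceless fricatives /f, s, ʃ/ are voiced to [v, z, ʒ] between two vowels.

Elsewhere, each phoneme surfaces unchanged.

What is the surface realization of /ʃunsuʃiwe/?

[ʃuːnsuʒiːwe]

/ʃ/ (word-initial) fails the environment for rule 3, so it stays [ʃ].
Rule 2 applies to /u/ (between /ʃ/ and /n/: before a voiced consonant) → [uː].
/n/ (between /u/ and /s/): no rule targets it → [n].
/s/ (between /n/ and /u/) fails the environment for rule 3, so it stays [s].
/u/ (between /s/ and /ʃ/) fails the environment for rule 2, so it stays [u].
/ʃ/ (between /u/ and /i/): between two vowels, so rule 3 applies → [ʒ].
/i/ — between /ʃ/ and /w/, before a voiced consonant — surfaces as [iː] (rule 2).
/w/ stays [w].
/e/ — word-final; rule 2 does not apply here → [e].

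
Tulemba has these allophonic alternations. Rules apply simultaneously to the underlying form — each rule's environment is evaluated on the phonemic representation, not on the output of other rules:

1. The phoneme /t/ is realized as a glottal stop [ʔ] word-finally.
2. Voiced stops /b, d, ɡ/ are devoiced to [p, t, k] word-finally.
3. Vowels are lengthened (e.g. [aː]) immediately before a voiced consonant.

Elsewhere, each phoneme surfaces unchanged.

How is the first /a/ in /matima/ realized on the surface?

[a]

/a/ (between /m/ and /t/): rule 3 targets it, but not before a voiced consonant → unchanged [a].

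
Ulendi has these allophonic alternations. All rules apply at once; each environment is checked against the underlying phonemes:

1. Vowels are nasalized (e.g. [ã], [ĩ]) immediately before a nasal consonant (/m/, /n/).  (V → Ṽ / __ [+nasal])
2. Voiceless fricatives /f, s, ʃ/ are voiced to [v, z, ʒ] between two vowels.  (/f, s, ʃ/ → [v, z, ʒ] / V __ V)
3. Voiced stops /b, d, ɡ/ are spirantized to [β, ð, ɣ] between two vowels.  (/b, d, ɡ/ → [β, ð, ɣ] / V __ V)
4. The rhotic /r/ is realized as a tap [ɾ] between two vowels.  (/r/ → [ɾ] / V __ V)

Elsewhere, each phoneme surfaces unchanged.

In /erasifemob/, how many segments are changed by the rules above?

4

Segments that undergo a rule: /r/ → [ɾ] (rule 4); /s/ → [z] (rule 2); /f/ → [v] (rule 2); /e/ → [ẽ] (rule 1).
All other segments surface unchanged.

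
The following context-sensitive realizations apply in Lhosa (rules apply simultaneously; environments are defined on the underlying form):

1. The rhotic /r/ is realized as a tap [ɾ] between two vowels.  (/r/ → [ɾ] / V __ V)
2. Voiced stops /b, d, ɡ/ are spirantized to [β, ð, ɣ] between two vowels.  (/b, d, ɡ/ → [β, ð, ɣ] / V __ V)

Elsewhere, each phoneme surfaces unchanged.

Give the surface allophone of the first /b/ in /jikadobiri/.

[β]

/b/ (between /o/ and /i/) occurs between two vowels → [β] by rule 2.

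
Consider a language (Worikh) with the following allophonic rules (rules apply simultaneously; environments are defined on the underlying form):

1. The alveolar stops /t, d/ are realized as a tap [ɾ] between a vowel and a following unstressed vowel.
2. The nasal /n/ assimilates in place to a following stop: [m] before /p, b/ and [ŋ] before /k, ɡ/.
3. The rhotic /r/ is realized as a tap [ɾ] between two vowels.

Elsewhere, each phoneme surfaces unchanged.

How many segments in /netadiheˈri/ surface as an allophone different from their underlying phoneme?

Segments that undergo a rule: /t/ → [ɾ] (rule 1); /d/ → [ɾ] (rule 1); /r/ → [ɾ] (rule 3).
All other segments surface unchanged.

3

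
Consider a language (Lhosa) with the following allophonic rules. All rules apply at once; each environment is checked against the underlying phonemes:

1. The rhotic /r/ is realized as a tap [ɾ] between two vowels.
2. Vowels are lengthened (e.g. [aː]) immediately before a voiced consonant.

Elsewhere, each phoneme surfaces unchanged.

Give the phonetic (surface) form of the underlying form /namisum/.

[naːmisuːm]

/n/ (word-initial): no rule targets it → [n].
/a/ (between /n/ and /m/): before a voiced consonant, so rule 2 applies → [aː].
/m/ (between /a/ and /i/) is unaffected → [m].
/i/ (between /m/ and /s/): rule 2 targets it, but not before a voiced consonant → unchanged [i].
/s/ (between /i/ and /u/): no rule targets it → [s].
/u/ meets the environment for rule 2 (before a voiced consonant) → [uː].
/m/ (word-final): no rule targets it → [m].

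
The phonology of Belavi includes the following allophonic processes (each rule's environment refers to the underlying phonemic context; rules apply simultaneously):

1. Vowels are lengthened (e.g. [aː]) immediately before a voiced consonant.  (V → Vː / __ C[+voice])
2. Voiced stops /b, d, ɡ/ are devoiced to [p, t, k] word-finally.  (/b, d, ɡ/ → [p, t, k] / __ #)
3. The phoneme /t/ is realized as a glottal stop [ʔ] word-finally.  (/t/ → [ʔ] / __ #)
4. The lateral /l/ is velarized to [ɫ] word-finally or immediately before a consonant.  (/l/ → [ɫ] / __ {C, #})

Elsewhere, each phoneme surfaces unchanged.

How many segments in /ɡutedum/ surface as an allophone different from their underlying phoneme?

2

Segments that undergo a rule: /e/ → [eː] (rule 1); /u/ → [uː] (rule 1).
All other segments surface unchanged.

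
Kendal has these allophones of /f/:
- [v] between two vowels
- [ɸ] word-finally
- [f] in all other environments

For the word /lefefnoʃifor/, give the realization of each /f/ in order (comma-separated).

[v], [f], [v]

Occurrence 1 (position 3): between two vowels → [v].
Occurrence 2 (position 5): no conditioning environment matches → elsewhere allophone [f].
Occurrence 3 (position 10): between two vowels → [v].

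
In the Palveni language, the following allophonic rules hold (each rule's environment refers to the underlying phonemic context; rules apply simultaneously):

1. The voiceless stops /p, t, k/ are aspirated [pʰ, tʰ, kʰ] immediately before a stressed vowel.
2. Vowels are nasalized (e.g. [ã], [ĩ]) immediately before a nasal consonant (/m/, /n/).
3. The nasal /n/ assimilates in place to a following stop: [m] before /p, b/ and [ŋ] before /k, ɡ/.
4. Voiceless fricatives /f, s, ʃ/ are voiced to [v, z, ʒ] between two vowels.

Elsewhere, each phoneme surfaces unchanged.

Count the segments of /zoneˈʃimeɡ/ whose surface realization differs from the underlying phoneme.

3

Segments that undergo a rule: /o/ → [õ] (rule 2); /ʃ/ → [ʒ] (rule 4); /i/ → [ĩ] (rule 2).
All other segments surface unchanged.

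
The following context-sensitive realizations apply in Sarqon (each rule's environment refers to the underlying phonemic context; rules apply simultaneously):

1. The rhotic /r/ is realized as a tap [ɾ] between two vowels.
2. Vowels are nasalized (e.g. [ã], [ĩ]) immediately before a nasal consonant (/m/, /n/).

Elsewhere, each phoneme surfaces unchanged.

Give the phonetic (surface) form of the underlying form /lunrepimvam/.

/l/ — not in any rule's target class → [l].
/u/ meets the environment for rule 2 (before a nasal consonant) → [ũ].
/n/ stays [n].
/r/ (between /n/ and /e/) is in the target of rule 1 but the environment (between two vowels) is not met → [r].
/e/ — between /r/ and /p/; rule 2 does not apply here → [e].
/p/ — not in any rule's target class → [p].
/i/ meets the environment for rule 2 (before a nasal consonant) → [ĩ].
/m/ (between /i/ and /v/) is unaffected → [m].
/v/ (between /m/ and /a/) is unaffected → [v].
/a/ (between /v/ and /m/) occurs before a nasal consonant → [ã] by rule 2.
/m/ (word-final) is unaffected → [m].

[lũnrepĩmvãm]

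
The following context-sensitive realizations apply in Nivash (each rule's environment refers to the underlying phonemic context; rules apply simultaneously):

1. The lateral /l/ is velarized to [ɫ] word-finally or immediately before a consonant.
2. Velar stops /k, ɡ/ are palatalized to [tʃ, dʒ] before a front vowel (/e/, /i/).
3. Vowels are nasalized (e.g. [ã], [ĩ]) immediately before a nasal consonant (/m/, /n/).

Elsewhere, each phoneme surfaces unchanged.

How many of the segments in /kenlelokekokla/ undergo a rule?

Segments that undergo a rule: /k/ → [tʃ] (rule 2); /e/ → [ẽ] (rule 3); /k/ → [tʃ] (rule 2).
All other segments surface unchanged.

3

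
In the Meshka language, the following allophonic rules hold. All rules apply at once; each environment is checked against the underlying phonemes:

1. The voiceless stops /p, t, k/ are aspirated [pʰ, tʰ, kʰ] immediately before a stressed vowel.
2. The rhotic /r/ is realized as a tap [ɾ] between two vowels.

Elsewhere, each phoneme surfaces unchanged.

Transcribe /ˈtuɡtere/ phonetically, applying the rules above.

[ˈtʰuɡteɾe]

/t/ (word-initial): immediately before a stressed vowel, so rule 1 applies → [tʰ].
/u/ (between /t/ and /ɡ/) is unaffected → [u].
/ɡ/ (between /u/ and /t/) is unaffected → [ɡ].
/t/ (between /ɡ/ and /e/) is in the target of rule 1 but the environment (immediately before a stressed vowel) is not met → [t].
/e/ stays [e].
Rule 2 applies to /r/ (between /e/ and /e/: between two vowels) → [ɾ].
/e/ stays [e].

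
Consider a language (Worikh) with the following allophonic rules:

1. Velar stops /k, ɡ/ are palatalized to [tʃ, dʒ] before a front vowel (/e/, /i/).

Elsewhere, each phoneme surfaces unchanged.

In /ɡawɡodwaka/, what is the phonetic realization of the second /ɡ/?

[ɡ]

/ɡ/ — between /w/ and /o/; rule 1 does not apply here → [ɡ].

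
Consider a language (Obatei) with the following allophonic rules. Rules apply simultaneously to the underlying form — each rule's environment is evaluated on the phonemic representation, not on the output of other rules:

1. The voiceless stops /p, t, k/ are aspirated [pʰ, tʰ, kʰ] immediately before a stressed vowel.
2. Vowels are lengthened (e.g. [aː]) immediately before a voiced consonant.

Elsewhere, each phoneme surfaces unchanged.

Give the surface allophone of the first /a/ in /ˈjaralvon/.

[aː]

/a/ (between /j/ and /r/): before a voiced consonant, so rule 2 applies → [aː].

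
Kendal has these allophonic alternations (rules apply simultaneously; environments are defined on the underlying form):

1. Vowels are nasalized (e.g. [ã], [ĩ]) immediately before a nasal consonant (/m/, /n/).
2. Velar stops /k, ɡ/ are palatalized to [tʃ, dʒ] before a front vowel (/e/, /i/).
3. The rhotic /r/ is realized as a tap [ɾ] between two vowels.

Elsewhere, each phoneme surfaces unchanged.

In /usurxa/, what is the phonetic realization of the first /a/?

/a/ (word-final) is in the target of rule 1 but the environment (before a nasal consonant) is not met → [a].

[a]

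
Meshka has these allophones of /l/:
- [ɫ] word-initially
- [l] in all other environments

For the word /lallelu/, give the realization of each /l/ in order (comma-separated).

Occurrence 1 (position 1): word-initially → [ɫ].
Occurrence 2 (position 3): no conditioning environment matches → elsewhere allophone [l].
Occurrence 3 (position 4): no conditioning environment matches → elsewhere allophone [l].
Occurrence 4 (position 6): no conditioning environment matches → elsewhere allophone [l].

[ɫ], [l], [l], [l]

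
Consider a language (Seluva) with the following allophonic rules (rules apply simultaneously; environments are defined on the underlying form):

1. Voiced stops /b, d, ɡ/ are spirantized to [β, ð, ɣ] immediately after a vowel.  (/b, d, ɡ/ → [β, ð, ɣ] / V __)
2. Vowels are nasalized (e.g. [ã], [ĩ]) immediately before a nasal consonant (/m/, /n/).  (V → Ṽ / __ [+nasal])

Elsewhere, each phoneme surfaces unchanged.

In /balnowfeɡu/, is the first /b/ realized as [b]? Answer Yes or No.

/b/ (word-initial) fails the environment for rule 1, so it stays [b].
The actual realization is [b], which matches [b].

Yes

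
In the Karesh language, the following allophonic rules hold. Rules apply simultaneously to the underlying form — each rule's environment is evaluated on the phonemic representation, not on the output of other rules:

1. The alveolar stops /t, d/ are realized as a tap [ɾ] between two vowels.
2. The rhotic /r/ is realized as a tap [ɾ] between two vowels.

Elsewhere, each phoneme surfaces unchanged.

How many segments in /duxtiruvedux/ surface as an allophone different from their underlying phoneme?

Segments that undergo a rule: /r/ → [ɾ] (rule 2); /d/ → [ɾ] (rule 1).
All other segments surface unchanged.

2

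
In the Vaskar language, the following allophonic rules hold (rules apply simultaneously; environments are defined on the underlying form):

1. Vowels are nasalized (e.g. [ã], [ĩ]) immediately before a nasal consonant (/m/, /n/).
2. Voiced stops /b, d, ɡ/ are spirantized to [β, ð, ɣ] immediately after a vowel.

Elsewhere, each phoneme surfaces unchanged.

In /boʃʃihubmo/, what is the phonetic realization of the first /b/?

[b]

/b/ — word-initial; rule 2 does not apply here → [b].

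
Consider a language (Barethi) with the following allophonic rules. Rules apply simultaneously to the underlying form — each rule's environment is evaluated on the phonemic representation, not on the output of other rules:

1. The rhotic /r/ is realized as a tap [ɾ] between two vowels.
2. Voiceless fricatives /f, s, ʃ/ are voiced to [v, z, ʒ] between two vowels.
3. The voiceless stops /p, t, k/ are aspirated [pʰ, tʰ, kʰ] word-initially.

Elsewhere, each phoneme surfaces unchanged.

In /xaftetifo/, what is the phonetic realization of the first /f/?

/f/ (between /a/ and /t/) is in the target of rule 2 but the environment (between two vowels) is not met → [f].

[f]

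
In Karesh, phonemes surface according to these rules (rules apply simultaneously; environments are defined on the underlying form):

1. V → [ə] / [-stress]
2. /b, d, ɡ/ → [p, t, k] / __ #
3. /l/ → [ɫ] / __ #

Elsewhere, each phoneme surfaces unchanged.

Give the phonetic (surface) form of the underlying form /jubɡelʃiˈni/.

/j/ (word-initial): no rule targets it → [j].
/u/ — between /j/ and /b/, in an unstressed syllable — surfaces as [ə] (rule 1).
/b/ (between /u/ and /ɡ/) fails the environment for rule 2, so it stays [b].
/ɡ/ (between /b/ and /e/) is in the target of rule 2 but the environment (word-finally) is not met → [ɡ].
Rule 1 applies to /e/ (between /ɡ/ and /l/: in an unstressed syllable) → [ə].
/l/ (between /e/ and /ʃ/) is in the target of rule 3 but the environment (word-finally) is not met → [l].
/ʃ/ — not in any rule's target class → [ʃ].
/i/ (between /ʃ/ and /n/): in an unstressed syllable, so rule 1 applies → [ə].
/n/ — not in any rule's target class → [n].
/i/ (word-final) fails the environment for rule 1, so it stays [i].

[jəbɡəlʃəˈni]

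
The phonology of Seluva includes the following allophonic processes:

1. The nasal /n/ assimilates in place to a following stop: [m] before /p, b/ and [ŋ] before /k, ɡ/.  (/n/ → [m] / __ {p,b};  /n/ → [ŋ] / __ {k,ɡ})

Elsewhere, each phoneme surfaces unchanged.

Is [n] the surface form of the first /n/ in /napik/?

Yes

/n/ (word-initial) fails the environment for rule 1, so it stays [n].
The actual realization is [n], which matches [n].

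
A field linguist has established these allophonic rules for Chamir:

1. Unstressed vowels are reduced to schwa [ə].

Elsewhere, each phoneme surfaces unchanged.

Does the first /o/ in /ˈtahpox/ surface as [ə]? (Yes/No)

Yes

/o/ — between /p/ and /x/, in an unstressed syllable — surfaces as [ə] (rule 1).
The actual realization is [ə], which matches [ə].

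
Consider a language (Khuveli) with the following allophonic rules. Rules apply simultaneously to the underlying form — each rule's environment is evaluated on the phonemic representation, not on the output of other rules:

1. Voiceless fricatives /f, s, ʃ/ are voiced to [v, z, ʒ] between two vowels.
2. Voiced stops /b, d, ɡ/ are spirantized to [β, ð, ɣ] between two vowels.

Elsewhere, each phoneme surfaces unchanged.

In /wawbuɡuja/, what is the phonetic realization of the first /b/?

/b/ — between /w/ and /u/; rule 2 does not apply here → [b].

[b]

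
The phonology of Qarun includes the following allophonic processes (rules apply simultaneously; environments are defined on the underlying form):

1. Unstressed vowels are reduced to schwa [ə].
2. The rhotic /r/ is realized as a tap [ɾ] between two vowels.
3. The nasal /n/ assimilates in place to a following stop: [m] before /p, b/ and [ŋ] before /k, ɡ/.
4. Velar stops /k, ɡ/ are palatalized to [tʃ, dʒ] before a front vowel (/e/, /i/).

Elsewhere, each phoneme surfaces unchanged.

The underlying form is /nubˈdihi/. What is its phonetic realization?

/n/ — word-initial; rule 3 does not apply here → [n].
/u/ meets the environment for rule 1 (in an unstressed syllable) → [ə].
/b/ — not in any rule's target class → [b].
/d/ (between /b/ and /i/): no rule targets it → [d].
/i/ (between /d/ and /h/) is in the target of rule 1 but the environment (in an unstressed syllable) is not met → [i].
/h/ stays [h].
/i/ (word-final): in an unstressed syllable, so rule 1 applies → [ə].

[nəbˈdihə]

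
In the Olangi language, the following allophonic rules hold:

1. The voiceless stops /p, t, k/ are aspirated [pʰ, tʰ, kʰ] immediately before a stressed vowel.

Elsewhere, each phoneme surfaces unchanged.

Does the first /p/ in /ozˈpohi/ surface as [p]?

No

/p/ (between /z/ and /o/): immediately before a stressed vowel, so rule 1 applies → [pʰ].
The actual realization is [pʰ], not [p].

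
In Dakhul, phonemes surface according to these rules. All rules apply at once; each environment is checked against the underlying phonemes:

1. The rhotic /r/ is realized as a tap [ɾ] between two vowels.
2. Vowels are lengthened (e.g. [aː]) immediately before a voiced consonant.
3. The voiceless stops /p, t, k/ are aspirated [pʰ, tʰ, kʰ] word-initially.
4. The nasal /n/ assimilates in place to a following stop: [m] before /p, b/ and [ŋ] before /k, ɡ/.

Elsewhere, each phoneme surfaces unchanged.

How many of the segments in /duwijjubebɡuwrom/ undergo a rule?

6

Segments that undergo a rule: /u/ → [uː] (rule 2); /i/ → [iː] (rule 2); /u/ → [uː] (rule 2); /e/ → [eː] (rule 2); /u/ → [uː] (rule 2); /o/ → [oː] (rule 2).
All other segments surface unchanged.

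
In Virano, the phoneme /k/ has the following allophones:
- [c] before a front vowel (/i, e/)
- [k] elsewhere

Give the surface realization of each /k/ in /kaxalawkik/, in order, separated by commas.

[k], [c], [k]

Occurrence 1 (position 1): no conditioning environment matches → elsewhere allophone [k].
Occurrence 2 (position 8): before a front vowel → [c].
Occurrence 3 (position 10): no conditioning environment matches → elsewhere allophone [k].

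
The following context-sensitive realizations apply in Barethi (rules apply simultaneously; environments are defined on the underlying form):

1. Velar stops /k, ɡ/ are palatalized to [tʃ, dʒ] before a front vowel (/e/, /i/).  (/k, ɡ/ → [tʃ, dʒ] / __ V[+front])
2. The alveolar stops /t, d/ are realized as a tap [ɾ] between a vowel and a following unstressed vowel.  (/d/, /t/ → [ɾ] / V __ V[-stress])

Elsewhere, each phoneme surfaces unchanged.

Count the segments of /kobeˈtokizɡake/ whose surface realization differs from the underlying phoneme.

Segments that undergo a rule: /k/ → [tʃ] (rule 1); /k/ → [tʃ] (rule 1).
All other segments surface unchanged.

2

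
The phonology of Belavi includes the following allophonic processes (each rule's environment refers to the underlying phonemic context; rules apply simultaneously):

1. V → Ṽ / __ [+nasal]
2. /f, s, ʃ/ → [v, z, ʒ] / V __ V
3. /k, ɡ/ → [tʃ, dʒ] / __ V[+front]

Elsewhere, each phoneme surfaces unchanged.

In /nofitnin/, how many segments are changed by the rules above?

Segments that undergo a rule: /f/ → [v] (rule 2); /i/ → [ĩ] (rule 1).
All other segments surface unchanged.

2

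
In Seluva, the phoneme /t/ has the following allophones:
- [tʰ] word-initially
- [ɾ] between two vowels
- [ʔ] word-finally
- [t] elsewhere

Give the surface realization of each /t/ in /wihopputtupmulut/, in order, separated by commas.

[t], [t], [ʔ]

Occurrence 1 (position 8): no conditioning environment matches → elsewhere allophone [t].
Occurrence 2 (position 9): no conditioning environment matches → elsewhere allophone [t].
Occurrence 3 (position 16): word-finally → [ʔ].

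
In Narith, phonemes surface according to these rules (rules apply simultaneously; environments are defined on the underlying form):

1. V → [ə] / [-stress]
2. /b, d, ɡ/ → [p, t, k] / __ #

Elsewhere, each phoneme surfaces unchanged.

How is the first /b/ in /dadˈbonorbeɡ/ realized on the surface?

/b/ — between /d/ and /o/; rule 2 does not apply here → [b].

[b]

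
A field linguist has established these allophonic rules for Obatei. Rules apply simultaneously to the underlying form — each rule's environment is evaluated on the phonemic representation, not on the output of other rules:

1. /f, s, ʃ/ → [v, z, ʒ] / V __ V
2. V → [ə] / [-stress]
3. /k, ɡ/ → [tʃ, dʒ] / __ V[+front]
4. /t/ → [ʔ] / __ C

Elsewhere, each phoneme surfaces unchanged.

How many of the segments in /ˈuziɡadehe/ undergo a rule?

4

Segments that undergo a rule: /i/ → [ə] (rule 2); /a/ → [ə] (rule 2); /e/ → [ə] (rule 2); /e/ → [ə] (rule 2).
All other segments surface unchanged.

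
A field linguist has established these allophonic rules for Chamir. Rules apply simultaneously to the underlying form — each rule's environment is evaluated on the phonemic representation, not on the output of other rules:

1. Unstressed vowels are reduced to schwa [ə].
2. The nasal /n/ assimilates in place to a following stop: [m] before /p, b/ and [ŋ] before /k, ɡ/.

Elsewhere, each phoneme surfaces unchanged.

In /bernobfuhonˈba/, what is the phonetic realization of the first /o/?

/o/ — between /n/ and /b/, in an unstressed syllable — surfaces as [ə] (rule 1).

[ə]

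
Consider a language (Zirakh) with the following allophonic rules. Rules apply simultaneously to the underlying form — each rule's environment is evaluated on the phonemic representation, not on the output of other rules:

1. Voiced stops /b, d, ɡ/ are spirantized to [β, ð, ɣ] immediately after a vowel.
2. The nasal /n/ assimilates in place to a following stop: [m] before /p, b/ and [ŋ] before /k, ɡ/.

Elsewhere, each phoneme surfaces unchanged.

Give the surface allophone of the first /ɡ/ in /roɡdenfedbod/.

/ɡ/ (between /o/ and /d/) occurs immediately after a vowel → [ɣ] by rule 1.

[ɣ]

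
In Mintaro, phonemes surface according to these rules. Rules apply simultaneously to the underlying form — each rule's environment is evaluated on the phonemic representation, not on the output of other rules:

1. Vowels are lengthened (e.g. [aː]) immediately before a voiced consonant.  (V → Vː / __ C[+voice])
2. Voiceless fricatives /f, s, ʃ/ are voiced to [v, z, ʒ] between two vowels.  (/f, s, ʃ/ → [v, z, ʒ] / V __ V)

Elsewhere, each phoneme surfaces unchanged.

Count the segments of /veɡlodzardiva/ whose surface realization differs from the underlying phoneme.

Segments that undergo a rule: /e/ → [eː] (rule 1); /o/ → [oː] (rule 1); /a/ → [aː] (rule 1); /i/ → [iː] (rule 1).
All other segments surface unchanged.

4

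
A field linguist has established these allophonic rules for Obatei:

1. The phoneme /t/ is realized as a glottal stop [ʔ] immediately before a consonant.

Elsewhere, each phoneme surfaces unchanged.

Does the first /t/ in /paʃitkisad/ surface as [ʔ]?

Yes

/t/ (between /i/ and /k/) occurs immediately before a consonant → [ʔ] by rule 1.
The actual realization is [ʔ], which matches [ʔ].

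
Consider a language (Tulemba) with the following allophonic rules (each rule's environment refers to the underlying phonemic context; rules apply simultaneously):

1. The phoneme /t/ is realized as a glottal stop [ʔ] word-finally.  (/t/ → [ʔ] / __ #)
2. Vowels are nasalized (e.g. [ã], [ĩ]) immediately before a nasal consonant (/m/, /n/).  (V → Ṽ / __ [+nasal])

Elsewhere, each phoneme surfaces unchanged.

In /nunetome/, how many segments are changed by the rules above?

Segments that undergo a rule: /u/ → [ũ] (rule 2); /o/ → [õ] (rule 2).
All other segments surface unchanged.

2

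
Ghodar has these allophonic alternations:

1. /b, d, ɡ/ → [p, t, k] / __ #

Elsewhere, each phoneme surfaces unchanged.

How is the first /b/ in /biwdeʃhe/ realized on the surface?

/b/ (word-initial): rule 1 targets it, but not word-finally → unchanged [b].

[b]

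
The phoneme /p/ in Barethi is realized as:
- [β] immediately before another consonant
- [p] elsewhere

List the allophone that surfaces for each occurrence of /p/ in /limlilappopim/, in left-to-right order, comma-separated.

Occurrence 1 (position 8): immediately before another consonant → [β].
Occurrence 2 (position 9): no conditioning environment matches → elsewhere allophone [p].
Occurrence 3 (position 11): no conditioning environment matches → elsewhere allophone [p].

[β], [p], [p]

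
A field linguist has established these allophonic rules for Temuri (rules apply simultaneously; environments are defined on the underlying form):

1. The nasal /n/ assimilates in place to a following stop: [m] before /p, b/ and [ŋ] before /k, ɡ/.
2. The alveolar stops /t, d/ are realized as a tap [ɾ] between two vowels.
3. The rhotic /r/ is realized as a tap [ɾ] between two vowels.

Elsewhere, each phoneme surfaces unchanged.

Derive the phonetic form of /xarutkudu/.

[xaɾutkuɾu]

Rule 3 applies to /r/ (between /a/ and /u/: between two vowels) → [ɾ].
/t/ — between /u/ and /k/; rule 2 does not apply here → [t].
/d/ (between /u/ and /u/): between two vowels, so rule 2 applies → [ɾ].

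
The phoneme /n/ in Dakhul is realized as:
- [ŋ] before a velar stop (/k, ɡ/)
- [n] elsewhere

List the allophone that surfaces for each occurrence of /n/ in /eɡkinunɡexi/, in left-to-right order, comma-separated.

Occurrence 1 (position 5): no conditioning environment matches → elsewhere allophone [n].
Occurrence 2 (position 7): before a velar stop → [ŋ].

[n], [ŋ]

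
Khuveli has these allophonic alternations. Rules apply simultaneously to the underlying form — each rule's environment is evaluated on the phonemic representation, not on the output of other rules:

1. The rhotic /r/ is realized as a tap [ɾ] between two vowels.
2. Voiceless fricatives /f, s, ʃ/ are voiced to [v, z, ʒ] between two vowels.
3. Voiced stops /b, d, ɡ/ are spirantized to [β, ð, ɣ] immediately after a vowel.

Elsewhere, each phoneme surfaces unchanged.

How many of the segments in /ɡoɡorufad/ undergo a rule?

4

Segments that undergo a rule: /ɡ/ → [ɣ] (rule 3); /r/ → [ɾ] (rule 1); /f/ → [v] (rule 2); /d/ → [ð] (rule 3).
All other segments surface unchanged.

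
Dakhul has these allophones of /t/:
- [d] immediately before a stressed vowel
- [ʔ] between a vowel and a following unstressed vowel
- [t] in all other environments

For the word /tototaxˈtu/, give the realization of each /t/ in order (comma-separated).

[t], [ʔ], [ʔ], [d]

Occurrence 1 (position 1): no conditioning environment matches → elsewhere allophone [t].
Occurrence 2 (position 3): between a vowel and a following unstressed vowel → [ʔ].
Occurrence 3 (position 5): between a vowel and a following unstressed vowel → [ʔ].
Occurrence 4 (position 8): immediately before a stressed vowel → [d].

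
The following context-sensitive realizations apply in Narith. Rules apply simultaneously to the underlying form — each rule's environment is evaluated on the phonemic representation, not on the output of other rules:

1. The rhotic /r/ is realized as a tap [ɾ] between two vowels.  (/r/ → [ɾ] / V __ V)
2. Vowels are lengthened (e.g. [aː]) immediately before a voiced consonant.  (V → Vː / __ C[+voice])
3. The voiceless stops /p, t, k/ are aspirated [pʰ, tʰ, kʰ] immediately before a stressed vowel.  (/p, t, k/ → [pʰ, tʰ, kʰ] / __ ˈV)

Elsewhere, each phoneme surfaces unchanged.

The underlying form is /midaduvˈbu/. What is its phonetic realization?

/m/ (word-initial): no rule targets it → [m].
/i/ (between /m/ and /d/): before a voiced consonant, so rule 2 applies → [iː].
/d/ — not in any rule's target class → [d].
Rule 2 applies to /a/ (between /d/ and /d/: before a voiced consonant) → [aː].
/d/ (between /a/ and /u/): no rule targets it → [d].
/u/ (between /d/ and /v/): before a voiced consonant, so rule 2 applies → [uː].
/v/ stays [v].
/b/ (between /v/ and /u/): no rule targets it → [b].
/u/ (word-final) fails the environment for rule 2, so it stays [u].

[miːdaːduːvˈbu]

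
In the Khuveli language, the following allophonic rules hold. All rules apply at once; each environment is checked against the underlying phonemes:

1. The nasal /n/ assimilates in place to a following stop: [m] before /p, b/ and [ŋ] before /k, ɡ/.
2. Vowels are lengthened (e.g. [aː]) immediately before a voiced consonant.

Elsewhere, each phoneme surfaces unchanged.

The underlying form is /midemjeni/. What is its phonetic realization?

/m/ — not in any rule's target class → [m].
/i/ (between /m/ and /d/) occurs before a voiced consonant → [iː] by rule 2.
/d/ (between /i/ and /e/): no rule targets it → [d].
/e/ (between /d/ and /m/): before a voiced consonant, so rule 2 applies → [eː].
/m/ stays [m].
/j/ (between /m/ and /e/): no rule targets it → [j].
/e/ (between /j/ and /n/) occurs before a voiced consonant → [eː] by rule 2.
/n/ (between /e/ and /i/): rule 1 targets it, but not before a labial or velar stop → unchanged [n].
/i/ (word-final) is in the target of rule 2 but the environment (before a voiced consonant) is not met → [i].

[miːdeːmjeːni]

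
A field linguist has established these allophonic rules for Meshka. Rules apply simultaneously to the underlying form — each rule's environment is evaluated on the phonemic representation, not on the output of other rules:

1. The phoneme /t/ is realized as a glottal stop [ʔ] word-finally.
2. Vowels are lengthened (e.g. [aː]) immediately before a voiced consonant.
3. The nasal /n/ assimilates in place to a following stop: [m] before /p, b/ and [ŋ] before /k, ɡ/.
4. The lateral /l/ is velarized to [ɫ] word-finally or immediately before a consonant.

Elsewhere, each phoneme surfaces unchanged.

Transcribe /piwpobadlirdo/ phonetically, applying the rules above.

/p/ — not in any rule's target class → [p].
/i/ — between /p/ and /w/, before a voiced consonant — surfaces as [iː] (rule 2).
/w/ (between /i/ and /p/): no rule targets it → [w].
/p/ (between /w/ and /o/) is unaffected → [p].
/o/ — between /p/ and /b/, before a voiced consonant — surfaces as [oː] (rule 2).
/b/ — not in any rule's target class → [b].
/a/ (between /b/ and /d/) occurs before a voiced consonant → [aː] by rule 2.
/d/ (between /a/ and /l/) is unaffected → [d].
/l/ — between /d/ and /i/; rule 4 does not apply here → [l].
Rule 2 applies to /i/ (between /l/ and /r/: before a voiced consonant) → [iː].
/r/ (between /i/ and /d/): no rule targets it → [r].
/d/ — not in any rule's target class → [d].
/o/ — word-final; rule 2 does not apply here → [o].

[piːwpoːbaːdliːrdo]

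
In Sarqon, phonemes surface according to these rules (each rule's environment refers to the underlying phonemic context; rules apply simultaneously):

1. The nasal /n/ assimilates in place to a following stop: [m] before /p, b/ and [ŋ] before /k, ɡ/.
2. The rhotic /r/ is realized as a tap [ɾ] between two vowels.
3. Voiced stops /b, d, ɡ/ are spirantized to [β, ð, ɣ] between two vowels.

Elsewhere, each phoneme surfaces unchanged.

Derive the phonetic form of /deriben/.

/d/ — word-initial; rule 3 does not apply here → [d].
/e/ (between /d/ and /r/): no rule targets it → [e].
/r/ (between /e/ and /i/) occurs between two vowels → [ɾ] by rule 2.
/i/ (between /r/ and /b/) is unaffected → [i].
/b/ meets the environment for rule 3 (between two vowels) → [β].
/e/ (between /b/ and /n/) is unaffected → [e].
/n/ (word-final): rule 1 targets it, but not before a labial or velar stop → unchanged [n].

[deɾiβen]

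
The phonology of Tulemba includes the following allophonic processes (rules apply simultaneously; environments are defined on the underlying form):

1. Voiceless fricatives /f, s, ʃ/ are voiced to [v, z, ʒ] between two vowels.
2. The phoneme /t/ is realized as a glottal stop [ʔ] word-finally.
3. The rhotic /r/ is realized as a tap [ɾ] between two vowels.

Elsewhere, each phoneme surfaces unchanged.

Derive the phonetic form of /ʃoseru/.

[ʃozeɾu]

/ʃ/ (word-initial): rule 1 targets it, but not between two vowels → unchanged [ʃ].
/o/ (between /ʃ/ and /s/) is unaffected → [o].
Rule 1 applies to /s/ (between /o/ and /e/: between two vowels) → [z].
/e/ (between /s/ and /r/): no rule targets it → [e].
/r/ — between /e/ and /u/, between two vowels — surfaces as [ɾ] (rule 3).
/u/ (word-final): no rule targets it → [u].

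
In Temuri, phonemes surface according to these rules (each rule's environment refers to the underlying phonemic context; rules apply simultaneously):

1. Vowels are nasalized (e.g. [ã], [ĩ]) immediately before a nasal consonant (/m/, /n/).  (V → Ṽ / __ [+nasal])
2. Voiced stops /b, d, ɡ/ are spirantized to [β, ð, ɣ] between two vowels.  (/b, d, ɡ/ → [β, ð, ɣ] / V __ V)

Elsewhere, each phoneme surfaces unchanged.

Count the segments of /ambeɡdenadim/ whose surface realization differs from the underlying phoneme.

4

Segments that undergo a rule: /a/ → [ã] (rule 1); /e/ → [ẽ] (rule 1); /d/ → [ð] (rule 2); /i/ → [ĩ] (rule 1).
All other segments surface unchanged.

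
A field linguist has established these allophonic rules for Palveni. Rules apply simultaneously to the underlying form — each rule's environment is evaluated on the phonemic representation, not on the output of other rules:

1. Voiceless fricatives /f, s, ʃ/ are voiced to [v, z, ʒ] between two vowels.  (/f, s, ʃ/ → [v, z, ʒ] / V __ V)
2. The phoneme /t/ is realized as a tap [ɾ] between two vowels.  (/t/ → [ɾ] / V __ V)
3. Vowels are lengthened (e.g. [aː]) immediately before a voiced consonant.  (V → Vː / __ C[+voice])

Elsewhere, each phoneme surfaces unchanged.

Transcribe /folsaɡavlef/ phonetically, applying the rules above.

[foːlsaːɡaːvlef]

/f/ (word-initial) fails the environment for rule 1, so it stays [f].
Rule 3 applies to /o/ (between /f/ and /l/: before a voiced consonant) → [oː].
/s/ — between /l/ and /a/; rule 1 does not apply here → [s].
Rule 3 applies to /a/ (between /s/ and /ɡ/: before a voiced consonant) → [aː].
/a/ (between /ɡ/ and /v/) occurs before a voiced consonant → [aː] by rule 3.
/e/ (between /l/ and /f/) is in the target of rule 3 but the environment (before a voiced consonant) is not met → [e].
/f/ (word-final) is in the target of rule 1 but the environment (between two vowels) is not met → [f].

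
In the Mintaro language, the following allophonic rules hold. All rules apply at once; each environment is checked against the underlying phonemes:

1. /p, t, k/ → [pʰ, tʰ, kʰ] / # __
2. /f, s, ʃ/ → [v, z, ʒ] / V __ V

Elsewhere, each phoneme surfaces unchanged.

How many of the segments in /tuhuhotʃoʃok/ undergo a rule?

Segments that undergo a rule: /t/ → [tʰ] (rule 1); /ʃ/ → [ʒ] (rule 2).
All other segments surface unchanged.

2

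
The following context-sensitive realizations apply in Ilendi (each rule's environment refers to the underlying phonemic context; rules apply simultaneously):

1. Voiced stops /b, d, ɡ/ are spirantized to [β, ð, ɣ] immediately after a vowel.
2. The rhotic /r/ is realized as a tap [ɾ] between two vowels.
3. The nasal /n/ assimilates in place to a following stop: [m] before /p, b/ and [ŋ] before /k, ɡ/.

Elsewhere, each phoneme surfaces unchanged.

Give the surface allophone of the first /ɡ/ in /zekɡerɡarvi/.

[ɡ]

/ɡ/ — between /k/ and /e/; rule 1 does not apply here → [ɡ].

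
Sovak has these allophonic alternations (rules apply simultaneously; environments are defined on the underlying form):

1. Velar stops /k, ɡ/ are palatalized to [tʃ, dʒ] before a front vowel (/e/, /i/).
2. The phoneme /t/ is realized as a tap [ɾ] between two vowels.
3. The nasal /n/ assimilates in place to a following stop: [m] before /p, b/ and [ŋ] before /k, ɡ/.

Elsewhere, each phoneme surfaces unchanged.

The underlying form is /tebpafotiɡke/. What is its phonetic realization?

[tebpafoɾiɡtʃe]

/t/ — word-initial; rule 2 does not apply here → [t].
/t/ (between /o/ and /i/) occurs between two vowels → [ɾ] by rule 2.
/ɡ/ — between /i/ and /k/; rule 1 does not apply here → [ɡ].
/k/ (between /ɡ/ and /e/) occurs before a front vowel → [tʃ] by rule 1.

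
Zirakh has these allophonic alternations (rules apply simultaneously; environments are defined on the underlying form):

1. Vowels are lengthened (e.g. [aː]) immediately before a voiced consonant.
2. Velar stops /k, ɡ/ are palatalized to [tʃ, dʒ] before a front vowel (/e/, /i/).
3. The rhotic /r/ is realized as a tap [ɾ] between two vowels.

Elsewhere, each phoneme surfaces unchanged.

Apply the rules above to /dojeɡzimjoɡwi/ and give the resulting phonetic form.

/d/ (word-initial) is unaffected → [d].
/o/ meets the environment for rule 1 (before a voiced consonant) → [oː].
/j/ — not in any rule's target class → [j].
/e/ meets the environment for rule 1 (before a voiced consonant) → [eː].
/ɡ/ (between /e/ and /z/) fails the environment for rule 2, so it stays [ɡ].
/z/ (between /ɡ/ and /i/): no rule targets it → [z].
/i/ meets the environment for rule 1 (before a voiced consonant) → [iː].
/m/ (between /i/ and /j/): no rule targets it → [m].
/j/ stays [j].
/o/ (between /j/ and /ɡ/) occurs before a voiced consonant → [oː] by rule 1.
/ɡ/ (between /o/ and /w/) fails the environment for rule 2, so it stays [ɡ].
/w/ stays [w].
/i/ (word-final): rule 1 targets it, but not before a voiced consonant → unchanged [i].

[doːjeːɡziːmjoːɡwi]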